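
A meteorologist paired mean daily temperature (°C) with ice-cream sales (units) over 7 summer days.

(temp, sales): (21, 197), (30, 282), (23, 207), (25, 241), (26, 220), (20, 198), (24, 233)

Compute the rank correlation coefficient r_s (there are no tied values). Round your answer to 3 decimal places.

Rank temp: 2, 7, 3, 5, 6, 1, 4
Rank sales: 1, 7, 3, 6, 4, 2, 5
d = rank(temp) − rank(sales): 1, 0, 0, -1, 2, -1, -1; Σd² = 8
ρ = 1 − 6Σd² / [n(n²−1)] = 1 − 6×8 / (7×48) = 1 − 48/336 ≈ 0.857

0.857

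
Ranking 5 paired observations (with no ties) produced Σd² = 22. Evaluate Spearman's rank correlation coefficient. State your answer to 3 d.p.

-0.100

ρ = 1 − 6Σd² / [n(n²−1)] = 1 − 6×22 / (5×24)
  = 1 − 132/120 = 1 − 1.1000 ≈ -0.100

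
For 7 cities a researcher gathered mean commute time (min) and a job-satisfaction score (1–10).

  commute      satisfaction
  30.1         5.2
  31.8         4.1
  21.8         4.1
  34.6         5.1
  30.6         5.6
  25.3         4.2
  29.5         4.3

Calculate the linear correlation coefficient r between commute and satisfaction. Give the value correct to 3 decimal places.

n = 7, Σx = 203.7, Σy = 32.6, Σx² = 6036.35, Σy² = 154.16, Σxy = 957.21
nΣxy − ΣxΣy = 6700.47 − 6640.62 = 59.85
nΣx² − (Σx)² = 42254.45 − 41493.69 = 760.76; nΣy² − (Σy)² = 1079.12 − 1062.76 = 16.36
r = 59.85 / √(760.76 × 16.36) = 59.85 / 111.5618 ≈ 0.536

0.536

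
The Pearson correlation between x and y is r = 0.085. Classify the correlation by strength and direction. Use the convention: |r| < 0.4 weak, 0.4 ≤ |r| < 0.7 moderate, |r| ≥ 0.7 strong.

weak positive

r = 0.085 > 0 so the relationship is positive.
|r| = 0.085, which falls in the weak range.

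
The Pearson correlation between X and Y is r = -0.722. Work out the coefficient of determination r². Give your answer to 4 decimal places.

0.5213

r² = (-0.722)² = 0.5213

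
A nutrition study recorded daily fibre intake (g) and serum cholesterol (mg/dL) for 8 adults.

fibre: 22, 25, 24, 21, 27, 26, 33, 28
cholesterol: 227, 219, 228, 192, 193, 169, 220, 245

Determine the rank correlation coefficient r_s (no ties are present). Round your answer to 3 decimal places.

0.190

Rank fibre: 2, 4, 3, 1, 6, 5, 8, 7
Rank cholesterol: 6, 4, 7, 2, 3, 1, 5, 8
d = rank(fibre) − rank(cholesterol): -4, 0, -4, -1, 3, 4, 3, -1; Σd² = 68
ρ = 1 − 6Σd² / [n(n²−1)] = 1 − 6×68 / (8×63) = 1 − 408/504 ≈ 0.190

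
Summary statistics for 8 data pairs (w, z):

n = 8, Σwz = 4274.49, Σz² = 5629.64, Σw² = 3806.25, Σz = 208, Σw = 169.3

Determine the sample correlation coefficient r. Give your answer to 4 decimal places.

r = (nΣwz − ΣwΣz) / √[(nΣw² − (Σw)²)(nΣz² − (Σz)²)]
Numerator: 8×4274.49 − 169.3×208 = -1018.48
Denominator: √[(30450 − 28662.49)(45037.12 − 43264)] = √[1787.51 × 1773.12] = 1780.3005
r = -1018.48 / 1780.3005 ≈ -0.5721

-0.5721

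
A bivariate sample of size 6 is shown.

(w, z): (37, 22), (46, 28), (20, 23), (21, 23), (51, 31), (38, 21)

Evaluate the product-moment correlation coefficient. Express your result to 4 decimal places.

n = 6, Σw = 213, Σz = 148, Σw² = 8371, Σz² = 3728, Σwz = 5424
nΣwz − ΣwΣz = 32544 − 31524 = 1020
nΣw² − (Σw)² = 50226 − 45369 = 4857; nΣz² − (Σz)² = 22368 − 21904 = 464
r = 1020 / √(4857 × 464) = 1020 / 1501.2155 ≈ 0.6794

0.6794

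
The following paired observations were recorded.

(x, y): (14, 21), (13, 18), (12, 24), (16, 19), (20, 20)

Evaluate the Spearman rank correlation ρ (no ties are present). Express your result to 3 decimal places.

-0.300

Rank x: 3, 2, 1, 4, 5
Rank y: 4, 1, 5, 2, 3
d = rank(x) − rank(y): -1, 1, -4, 2, 2; Σd² = 26
ρ = 1 − 6Σd² / [n(n²−1)] = 1 − 6×26 / (5×24) = 1 − 156/120 ≈ -0.300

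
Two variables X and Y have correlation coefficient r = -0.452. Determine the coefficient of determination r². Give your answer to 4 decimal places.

r² = (-0.452)² = 0.2043

0.2043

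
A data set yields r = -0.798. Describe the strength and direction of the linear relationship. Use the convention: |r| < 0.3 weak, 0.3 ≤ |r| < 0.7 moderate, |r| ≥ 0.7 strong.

r = -0.798 < 0 so the relationship is negative.
|r| = 0.798, which falls in the strong range.

strong negative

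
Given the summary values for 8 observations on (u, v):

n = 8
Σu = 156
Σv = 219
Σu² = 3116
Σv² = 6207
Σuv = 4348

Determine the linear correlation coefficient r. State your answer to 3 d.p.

0.619

r = (nΣuv − ΣuΣv) / √[(nΣu² − (Σu)²)(nΣv² − (Σv)²)]
Numerator: 8×4348 − 156×219 = 620
Denominator: √[(24928 − 24336)(49656 − 47961)] = √[592 × 1695] = 1001.7185
r = 620 / 1001.7185 ≈ 0.619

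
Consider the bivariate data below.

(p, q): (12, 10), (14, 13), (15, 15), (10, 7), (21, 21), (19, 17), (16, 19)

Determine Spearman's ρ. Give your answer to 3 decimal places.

0.964

Rank p: 2, 3, 4, 1, 7, 6, 5
Rank q: 2, 3, 4, 1, 7, 5, 6
d = rank(p) − rank(q): 0, 0, 0, 0, 0, 1, -1; Σd² = 2
ρ = 1 − 6Σd² / [n(n²−1)] = 1 − 6×2 / (7×48) = 1 − 12/336 ≈ 0.964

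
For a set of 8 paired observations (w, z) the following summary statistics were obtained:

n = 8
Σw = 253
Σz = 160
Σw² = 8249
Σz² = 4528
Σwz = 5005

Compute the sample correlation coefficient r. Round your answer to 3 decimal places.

-0.096

r = (nΣwz − ΣwΣz) / √[(nΣw² − (Σw)²)(nΣz² − (Σz)²)]
Numerator: 8×5005 − 253×160 = -440
Denominator: √[(65992 − 64009)(36224 − 25600)] = √[1983 × 10624] = 4589.9229
r = -440 / 4589.9229 ≈ -0.096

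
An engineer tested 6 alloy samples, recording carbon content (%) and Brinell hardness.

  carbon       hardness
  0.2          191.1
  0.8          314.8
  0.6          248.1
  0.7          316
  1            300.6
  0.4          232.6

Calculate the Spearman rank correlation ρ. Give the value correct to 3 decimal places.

0.771

Rank carbon: 1, 5, 3, 4, 6, 2
Rank hardness: 1, 5, 3, 6, 4, 2
d = rank(carbon) − rank(hardness): 0, 0, 0, -2, 2, 0; Σd² = 8
ρ = 1 − 6Σd² / [n(n²−1)] = 1 − 6×8 / (6×35) = 1 − 48/210 ≈ 0.771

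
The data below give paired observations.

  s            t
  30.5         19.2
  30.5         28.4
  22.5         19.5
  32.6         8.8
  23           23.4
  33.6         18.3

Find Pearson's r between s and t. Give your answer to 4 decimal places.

n = 6, Σs = 172.7, Σt = 117.6, Σs² = 5087.47, Σt² = 2515.34, Σst = 3330.51
nΣst − ΣsΣt = 19983.06 − 20309.52 = -326.46
nΣs² − (Σs)² = 30524.82 − 29825.29 = 699.53; nΣt² − (Σt)² = 15092.04 − 13829.76 = 1262.28
r = -326.46 / √(699.53 × 1262.28) = -326.46 / 939.6822 ≈ -0.3474

-0.3474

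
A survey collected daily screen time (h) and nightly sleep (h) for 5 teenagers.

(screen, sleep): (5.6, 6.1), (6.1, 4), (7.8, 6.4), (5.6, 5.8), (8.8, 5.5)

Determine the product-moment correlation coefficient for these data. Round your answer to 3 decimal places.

0.162

n = 5, Σx = 33.9, Σy = 27.8, Σx² = 238.21, Σy² = 158.06, Σxy = 189.36
nΣxy − ΣxΣy = 946.8 − 942.42 = 4.38
nΣx² − (Σx)² = 1191.05 − 1149.21 = 41.84; nΣy² − (Σy)² = 790.3 − 772.84 = 17.46
r = 4.38 / √(41.84 × 17.46) = 4.38 / 27.0283 ≈ 0.162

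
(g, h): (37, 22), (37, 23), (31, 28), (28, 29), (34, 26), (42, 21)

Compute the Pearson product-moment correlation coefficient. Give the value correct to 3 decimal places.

-0.965

n = 6, Σg = 209, Σh = 149, Σg² = 7403, Σh² = 3755, Σgh = 5111
nΣgh − ΣgΣh = 30666 − 31141 = -475
nΣg² − (Σg)² = 44418 − 43681 = 737; nΣh² − (Σh)² = 22530 − 22201 = 329
r = -475 / √(737 × 329) = -475 / 492.4155 ≈ -0.965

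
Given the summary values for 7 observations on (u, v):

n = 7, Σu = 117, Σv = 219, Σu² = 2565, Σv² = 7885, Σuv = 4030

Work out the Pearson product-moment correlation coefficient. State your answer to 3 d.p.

r = (nΣuv − ΣuΣv) / √[(nΣu² − (Σu)²)(nΣv² − (Σv)²)]
Numerator: 7×4030 − 117×219 = 2587
Denominator: √[(17955 − 13689)(55195 − 47961)] = √[4266 × 7234] = 5555.1997
r = 2587 / 5555.1997 ≈ 0.466

0.466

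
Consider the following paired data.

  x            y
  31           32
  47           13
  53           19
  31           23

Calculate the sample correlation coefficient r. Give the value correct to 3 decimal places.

n = 4, Σx = 162, Σy = 87, Σx² = 6940, Σy² = 2083, Σxy = 3323
nΣxy − ΣxΣy = 13292 − 14094 = -802
nΣx² − (Σx)² = 27760 − 26244 = 1516; nΣy² − (Σy)² = 8332 − 7569 = 763
r = -802 / √(1516 × 763) = -802 / 1075.5036 ≈ -0.746

-0.746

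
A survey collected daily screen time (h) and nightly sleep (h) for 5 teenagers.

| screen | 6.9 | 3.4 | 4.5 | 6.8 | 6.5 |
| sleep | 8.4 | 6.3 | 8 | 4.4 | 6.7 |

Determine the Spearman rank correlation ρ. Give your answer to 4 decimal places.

Rank screen: 5, 1, 2, 4, 3
Rank sleep: 5, 2, 4, 1, 3
d = rank(screen) − rank(sleep): 0, -1, -2, 3, 0; Σd² = 14
ρ = 1 − 6Σd² / [n(n²−1)] = 1 − 6×14 / (5×24) = 1 − 84/120 ≈ 0.3000

0.3000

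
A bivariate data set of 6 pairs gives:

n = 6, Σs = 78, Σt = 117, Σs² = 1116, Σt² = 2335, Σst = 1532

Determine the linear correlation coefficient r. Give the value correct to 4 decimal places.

r = (nΣst − ΣsΣt) / √[(nΣs² − (Σs)²)(nΣt² − (Σt)²)]
Numerator: 6×1532 − 78×117 = 66
Denominator: √[(6696 − 6084)(14010 − 13689)] = √[612 × 321] = 443.2291
r = 66 / 443.2291 ≈ 0.1489

0.1489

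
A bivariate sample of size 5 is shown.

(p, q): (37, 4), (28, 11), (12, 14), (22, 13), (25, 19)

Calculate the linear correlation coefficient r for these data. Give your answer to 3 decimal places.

n = 5, Σp = 124, Σq = 61, Σp² = 3406, Σq² = 863, Σpq = 1385
nΣpq − ΣpΣq = 6925 − 7564 = -639
nΣp² − (Σp)² = 17030 − 15376 = 1654; nΣq² − (Σq)² = 4315 − 3721 = 594
r = -639 / √(1654 × 594) = -639 / 991.1993 ≈ -0.645

-0.645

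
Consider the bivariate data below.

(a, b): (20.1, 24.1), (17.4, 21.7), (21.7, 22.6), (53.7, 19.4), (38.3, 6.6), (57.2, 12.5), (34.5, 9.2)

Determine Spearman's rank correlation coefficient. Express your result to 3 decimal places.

Rank a: 2, 1, 3, 6, 5, 7, 4
Rank b: 7, 5, 6, 4, 1, 3, 2
d = rank(a) − rank(b): -5, -4, -3, 2, 4, 4, 2; Σd² = 90
ρ = 1 − 6Σd² / [n(n²−1)] = 1 − 6×90 / (7×48) = 1 − 540/336 ≈ -0.607

-0.607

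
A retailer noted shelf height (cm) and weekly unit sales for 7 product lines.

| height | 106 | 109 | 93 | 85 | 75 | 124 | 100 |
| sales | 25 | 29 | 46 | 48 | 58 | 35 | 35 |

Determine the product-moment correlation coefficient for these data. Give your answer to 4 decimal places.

n = 7, Σx = 692, Σy = 276, Σx² = 69992, Σy² = 11700, Σxy = 26359
nΣxy − ΣxΣy = 184513 − 190992 = -6479
nΣx² − (Σx)² = 489944 − 478864 = 11080; nΣy² − (Σy)² = 81900 − 76176 = 5724
r = -6479 / √(11080 × 5724) = -6479 / 7963.7880 ≈ -0.8136

-0.8136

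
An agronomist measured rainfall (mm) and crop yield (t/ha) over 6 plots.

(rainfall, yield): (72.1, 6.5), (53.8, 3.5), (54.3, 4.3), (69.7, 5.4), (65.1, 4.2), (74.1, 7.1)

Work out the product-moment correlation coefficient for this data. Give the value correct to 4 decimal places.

0.8894

n = 6, Σx = 389.1, Σy = 31, Σx² = 25628.25, Σy² = 170.2, Σxy = 2066.35
nΣxy − ΣxΣy = 12398.1 − 12062.1 = 336
nΣx² − (Σx)² = 153769.5 − 151398.81 = 2370.69; nΣy² − (Σy)² = 1021.2 − 961 = 60.2
r = 336 / √(2370.69 × 60.2) = 336 / 377.7771 ≈ 0.8894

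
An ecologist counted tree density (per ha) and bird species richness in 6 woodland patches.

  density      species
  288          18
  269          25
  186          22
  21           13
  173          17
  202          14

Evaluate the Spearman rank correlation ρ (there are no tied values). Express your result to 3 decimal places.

0.600

Rank density: 6, 5, 3, 1, 2, 4
Rank species: 4, 6, 5, 1, 3, 2
d = rank(density) − rank(species): 2, -1, -2, 0, -1, 2; Σd² = 14
ρ = 1 − 6Σd² / [n(n²−1)] = 1 − 6×14 / (6×35) = 1 − 84/210 ≈ 0.600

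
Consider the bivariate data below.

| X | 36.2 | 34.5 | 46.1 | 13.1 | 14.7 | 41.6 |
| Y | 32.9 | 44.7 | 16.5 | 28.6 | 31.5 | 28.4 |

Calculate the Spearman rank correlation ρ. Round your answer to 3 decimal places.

-0.486

Rank X: 4, 3, 6, 1, 2, 5
Rank Y: 5, 6, 1, 3, 4, 2
d = rank(X) − rank(Y): -1, -3, 5, -2, -2, 3; Σd² = 52
ρ = 1 − 6Σd² / [n(n²−1)] = 1 − 6×52 / (6×35) = 1 − 312/210 ≈ -0.486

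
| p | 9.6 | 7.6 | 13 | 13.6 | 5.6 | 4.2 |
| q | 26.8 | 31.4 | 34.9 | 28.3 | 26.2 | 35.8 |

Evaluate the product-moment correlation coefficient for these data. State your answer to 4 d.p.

-0.0855

n = 6, Σp = 53.6, Σq = 183.4, Σp² = 552.88, Σq² = 5691.18, Σpq = 1631.58
nΣpq − ΣpΣq = 9789.48 − 9830.24 = -40.76
nΣp² − (Σp)² = 3317.28 − 2872.96 = 444.32; nΣq² − (Σq)² = 34147.08 − 33635.56 = 511.52
r = -40.76 / √(444.32 × 511.52) = -40.76 / 476.7374 ≈ -0.0855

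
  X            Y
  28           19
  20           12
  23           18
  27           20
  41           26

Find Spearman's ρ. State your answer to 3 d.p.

Rank X: 4, 1, 2, 3, 5
Rank Y: 3, 1, 2, 4, 5
d = rank(X) − rank(Y): 1, 0, 0, -1, 0; Σd² = 2
ρ = 1 − 6Σd² / [n(n²−1)] = 1 − 6×2 / (5×24) = 1 − 12/120 ≈ 0.900

0.900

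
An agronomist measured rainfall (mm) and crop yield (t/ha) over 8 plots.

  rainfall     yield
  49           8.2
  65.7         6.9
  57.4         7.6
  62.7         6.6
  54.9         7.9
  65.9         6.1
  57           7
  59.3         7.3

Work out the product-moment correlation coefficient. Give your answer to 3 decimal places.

n = 8, Σx = 471.9, Σy = 57.6, Σx² = 28065.85, Σy² = 418.08, Σxy = 3372.78
nΣxy − ΣxΣy = 26982.24 − 27181.44 = -199.2
nΣx² − (Σx)² = 224526.8 − 222689.61 = 1837.19; nΣy² − (Σy)² = 3344.64 − 3317.76 = 26.88
r = -199.2 / √(1837.19 × 26.88) = -199.2 / 222.2244 ≈ -0.896

-0.896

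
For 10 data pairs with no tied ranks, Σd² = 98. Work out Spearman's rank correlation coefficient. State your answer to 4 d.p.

0.4061

ρ = 1 − 6Σd² / [n(n²−1)] = 1 − 6×98 / (10×99)
  = 1 − 588/990 = 1 − 0.59394 ≈ 0.4061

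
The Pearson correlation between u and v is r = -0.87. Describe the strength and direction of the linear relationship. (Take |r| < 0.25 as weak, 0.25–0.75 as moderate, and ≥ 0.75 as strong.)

r = -0.87 < 0 so the relationship is negative.
|r| = 0.87, which falls in the strong range.

strong negative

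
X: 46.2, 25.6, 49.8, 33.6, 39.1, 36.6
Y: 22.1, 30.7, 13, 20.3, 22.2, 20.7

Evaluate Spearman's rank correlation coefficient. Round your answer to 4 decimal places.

Rank X: 5, 1, 6, 2, 4, 3
Rank Y: 4, 6, 1, 2, 5, 3
d = rank(X) − rank(Y): 1, -5, 5, 0, -1, 0; Σd² = 52
ρ = 1 − 6Σd² / [n(n²−1)] = 1 − 6×52 / (6×35) = 1 − 312/210 ≈ -0.4857

-0.4857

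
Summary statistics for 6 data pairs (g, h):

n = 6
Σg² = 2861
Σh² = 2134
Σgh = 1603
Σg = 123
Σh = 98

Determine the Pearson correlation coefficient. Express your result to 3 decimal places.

r = (nΣgh − ΣgΣh) / √[(nΣg² − (Σg)²)(nΣh² − (Σh)²)]
Numerator: 6×1603 − 123×98 = -2436
Denominator: √[(17166 − 15129)(12804 − 9604)] = √[2037 × 3200] = 2553.1157
r = -2436 / 2553.1157 ≈ -0.954

-0.954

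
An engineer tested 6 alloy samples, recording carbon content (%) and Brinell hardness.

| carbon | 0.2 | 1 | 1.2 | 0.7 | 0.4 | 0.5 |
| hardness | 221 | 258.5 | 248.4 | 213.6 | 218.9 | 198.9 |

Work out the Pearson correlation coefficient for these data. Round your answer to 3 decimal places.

0.734

n = 6, Σx = 4, Σy = 1359.3, Σx² = 3.38, Σy² = 310469.19, Σxy = 937.31
nΣxy − ΣxΣy = 5623.86 − 5437.2 = 186.66
nΣx² − (Σx)² = 20.28 − 16 = 4.28; nΣy² − (Σy)² = 1862815.14 − 1847696.49 = 15118.65
r = 186.66 / √(4.28 × 15118.65) = 186.66 / 254.3773 ≈ 0.734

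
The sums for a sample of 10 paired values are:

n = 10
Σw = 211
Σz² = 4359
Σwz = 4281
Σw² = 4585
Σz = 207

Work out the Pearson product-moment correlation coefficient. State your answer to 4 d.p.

-0.8737

r = (nΣwz − ΣwΣz) / √[(nΣw² − (Σw)²)(nΣz² − (Σz)²)]
Numerator: 10×4281 − 211×207 = -867
Denominator: √[(45850 − 44521)(43590 − 42849)] = √[1329 × 741] = 992.3654
r = -867 / 992.3654 ≈ -0.8737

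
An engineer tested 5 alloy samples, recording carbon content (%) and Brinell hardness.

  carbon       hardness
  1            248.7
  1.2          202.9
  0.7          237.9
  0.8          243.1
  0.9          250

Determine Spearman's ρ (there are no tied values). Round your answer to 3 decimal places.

Rank carbon: 4, 5, 1, 2, 3
Rank hardness: 4, 1, 2, 3, 5
d = rank(carbon) − rank(hardness): 0, 4, -1, -1, -2; Σd² = 22
ρ = 1 − 6Σd² / [n(n²−1)] = 1 − 6×22 / (5×24) = 1 − 132/120 ≈ -0.100

-0.100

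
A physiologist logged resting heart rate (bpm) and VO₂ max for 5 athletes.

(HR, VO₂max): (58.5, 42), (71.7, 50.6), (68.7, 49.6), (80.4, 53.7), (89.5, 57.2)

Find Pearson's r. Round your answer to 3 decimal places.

0.978

n = 5, Σx = 368.8, Σy = 253.1, Σx² = 27757.24, Σy² = 12940.05, Σxy = 18929.42
nΣxy − ΣxΣy = 94647.1 − 93343.28 = 1303.82
nΣx² − (Σx)² = 138786.2 − 136013.44 = 2772.76; nΣy² − (Σy)² = 64700.25 − 64059.61 = 640.64
r = 1303.82 / √(2772.76 × 640.64) = 1303.82 / 1332.7944 ≈ 0.978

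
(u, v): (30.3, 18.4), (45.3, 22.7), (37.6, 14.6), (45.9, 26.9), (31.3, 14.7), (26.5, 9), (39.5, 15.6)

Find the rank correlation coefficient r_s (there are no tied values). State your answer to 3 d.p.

0.750

Rank u: 2, 6, 4, 7, 3, 1, 5
Rank v: 5, 6, 2, 7, 3, 1, 4
d = rank(u) − rank(v): -3, 0, 2, 0, 0, 0, 1; Σd² = 14
ρ = 1 − 6Σd² / [n(n²−1)] = 1 − 6×14 / (7×48) = 1 − 84/336 ≈ 0.750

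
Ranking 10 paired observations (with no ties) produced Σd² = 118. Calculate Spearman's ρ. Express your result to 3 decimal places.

0.285

ρ = 1 − 6Σd² / [n(n²−1)] = 1 − 6×118 / (10×99)
  = 1 − 708/990 = 1 − 0.7152 ≈ 0.285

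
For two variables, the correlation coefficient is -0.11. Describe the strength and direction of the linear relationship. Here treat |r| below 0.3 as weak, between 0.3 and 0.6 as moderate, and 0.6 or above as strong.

weak negative

r = -0.11 < 0 so the relationship is negative.
|r| = 0.11, which falls in the weak range.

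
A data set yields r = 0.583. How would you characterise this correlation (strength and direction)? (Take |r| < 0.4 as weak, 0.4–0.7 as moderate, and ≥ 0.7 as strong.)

moderate positive

r = 0.583 > 0 so the relationship is positive.
|r| = 0.583, which falls in the moderate range.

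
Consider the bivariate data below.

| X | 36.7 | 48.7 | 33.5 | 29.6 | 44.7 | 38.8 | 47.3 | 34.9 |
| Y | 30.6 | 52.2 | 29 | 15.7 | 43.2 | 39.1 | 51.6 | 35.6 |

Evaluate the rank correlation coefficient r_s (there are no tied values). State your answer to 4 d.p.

Rank X: 4, 8, 2, 1, 6, 5, 7, 3
Rank Y: 3, 8, 2, 1, 6, 5, 7, 4
d = rank(X) − rank(Y): 1, 0, 0, 0, 0, 0, 0, -1; Σd² = 2
ρ = 1 − 6Σd² / [n(n²−1)] = 1 − 6×2 / (8×63) = 1 − 12/504 ≈ 0.9762

0.9762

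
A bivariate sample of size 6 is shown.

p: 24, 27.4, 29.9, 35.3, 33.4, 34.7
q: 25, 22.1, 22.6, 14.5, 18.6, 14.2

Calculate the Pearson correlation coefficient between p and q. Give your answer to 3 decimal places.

-0.939

n = 6, Σp = 184.7, Σq = 117, Σp² = 5786.51, Σq² = 2382.02, Σpq = 3507.11
nΣpq − ΣpΣq = 21042.66 − 21609.9 = -567.24
nΣp² − (Σp)² = 34719.06 − 34114.09 = 604.97; nΣq² − (Σq)² = 14292.12 − 13689 = 603.12
r = -567.24 / √(604.97 × 603.12) = -567.24 / 604.0443 ≈ -0.939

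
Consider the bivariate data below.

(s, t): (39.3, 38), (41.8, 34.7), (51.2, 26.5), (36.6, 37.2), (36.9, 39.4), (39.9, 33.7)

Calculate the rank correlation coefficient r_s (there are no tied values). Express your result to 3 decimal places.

-0.771

Rank s: 3, 5, 6, 1, 2, 4
Rank t: 5, 3, 1, 4, 6, 2
d = rank(s) − rank(t): -2, 2, 5, -3, -4, 2; Σd² = 62
ρ = 1 − 6Σd² / [n(n²−1)] = 1 − 6×62 / (6×35) = 1 − 372/210 ≈ -0.771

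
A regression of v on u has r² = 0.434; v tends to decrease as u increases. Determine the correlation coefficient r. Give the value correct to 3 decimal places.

|r| = √0.434 = 0.659
The association is negative, so r = −0.659.

-0.659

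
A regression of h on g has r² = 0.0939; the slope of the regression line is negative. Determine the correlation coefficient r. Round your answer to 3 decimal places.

|r| = √0.0939 = 0.306
The association is negative, so r = −0.306.

-0.306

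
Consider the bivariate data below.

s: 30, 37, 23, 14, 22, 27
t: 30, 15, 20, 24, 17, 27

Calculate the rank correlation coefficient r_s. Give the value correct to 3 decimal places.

-0.029

Rank s: 5, 6, 3, 1, 2, 4
Rank t: 6, 1, 3, 4, 2, 5
d = rank(s) − rank(t): -1, 5, 0, -3, 0, -1; Σd² = 36
ρ = 1 − 6Σd² / [n(n²−1)] = 1 − 6×36 / (6×35) = 1 − 216/210 ≈ -0.029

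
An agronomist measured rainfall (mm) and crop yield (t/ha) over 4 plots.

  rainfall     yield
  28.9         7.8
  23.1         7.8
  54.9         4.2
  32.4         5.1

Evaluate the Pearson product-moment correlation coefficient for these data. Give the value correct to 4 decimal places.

-0.8481

n = 4, Σx = 139.3, Σy = 24.9, Σx² = 5432.59, Σy² = 165.33, Σxy = 801.42
nΣxy − ΣxΣy = 3205.68 − 3468.57 = -262.89
nΣx² − (Σx)² = 21730.36 − 19404.49 = 2325.87; nΣy² − (Σy)² = 661.32 − 620.01 = 41.31
r = -262.89 / √(2325.87 × 41.31) = -262.89 / 309.9705 ≈ -0.8481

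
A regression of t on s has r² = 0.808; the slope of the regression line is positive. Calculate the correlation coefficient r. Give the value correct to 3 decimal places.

0.899

|r| = √0.808 = 0.899
The association is positive, so r = 0.899.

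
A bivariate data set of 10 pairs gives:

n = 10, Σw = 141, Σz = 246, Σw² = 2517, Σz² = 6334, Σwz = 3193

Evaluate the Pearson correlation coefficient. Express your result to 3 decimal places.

r = (nΣwz − ΣwΣz) / √[(nΣw² − (Σw)²)(nΣz² − (Σz)²)]
Numerator: 10×3193 − 141×246 = -2756
Denominator: √[(25170 − 19881)(63340 − 60516)] = √[5289 × 2824] = 3864.7297
r = -2756 / 3864.7297 ≈ -0.713

-0.713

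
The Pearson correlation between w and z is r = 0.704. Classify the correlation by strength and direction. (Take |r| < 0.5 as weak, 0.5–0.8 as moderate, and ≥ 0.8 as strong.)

moderate positive

r = 0.704 > 0 so the relationship is positive.
|r| = 0.704, which falls in the moderate range.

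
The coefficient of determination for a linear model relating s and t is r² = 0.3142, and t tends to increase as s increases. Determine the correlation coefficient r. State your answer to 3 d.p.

0.561

|r| = √0.3142 = 0.561
The association is positive, so r = 0.561.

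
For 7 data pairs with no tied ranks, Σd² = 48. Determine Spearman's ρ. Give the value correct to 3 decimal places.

ρ = 1 − 6Σd² / [n(n²−1)] = 1 − 6×48 / (7×48)
  = 1 − 288/336 = 1 − 0.8571 ≈ 0.143

0.143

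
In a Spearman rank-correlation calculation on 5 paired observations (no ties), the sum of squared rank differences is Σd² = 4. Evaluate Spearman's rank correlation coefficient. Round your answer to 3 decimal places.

ρ = 1 − 6Σd² / [n(n²−1)] = 1 − 6×4 / (5×24)
  = 1 − 24/120 = 1 − 0.2000 ≈ 0.800

0.800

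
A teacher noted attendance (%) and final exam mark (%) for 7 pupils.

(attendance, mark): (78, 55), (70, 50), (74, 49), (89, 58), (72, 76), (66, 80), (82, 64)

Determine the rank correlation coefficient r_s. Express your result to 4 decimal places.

-0.2143

Rank attendance: 5, 2, 4, 7, 3, 1, 6
Rank mark: 3, 2, 1, 4, 6, 7, 5
d = rank(attendance) − rank(mark): 2, 0, 3, 3, -3, -6, 1; Σd² = 68
ρ = 1 − 6Σd² / [n(n²−1)] = 1 − 6×68 / (7×48) = 1 − 408/336 ≈ -0.2143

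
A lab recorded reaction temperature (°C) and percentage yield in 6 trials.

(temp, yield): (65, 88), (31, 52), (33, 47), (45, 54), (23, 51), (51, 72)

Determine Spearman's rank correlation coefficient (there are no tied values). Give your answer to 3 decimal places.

Rank temp: 6, 2, 3, 4, 1, 5
Rank yield: 6, 3, 1, 4, 2, 5
d = rank(temp) − rank(yield): 0, -1, 2, 0, -1, 0; Σd² = 6
ρ = 1 − 6Σd² / [n(n²−1)] = 1 − 6×6 / (6×35) = 1 − 36/210 ≈ 0.829

0.829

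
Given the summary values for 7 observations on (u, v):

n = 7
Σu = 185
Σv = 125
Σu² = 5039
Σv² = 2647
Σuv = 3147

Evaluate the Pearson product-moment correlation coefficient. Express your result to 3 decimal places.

-0.628

r = (nΣuv − ΣuΣv) / √[(nΣu² − (Σu)²)(nΣv² − (Σv)²)]
Numerator: 7×3147 − 185×125 = -1096
Denominator: √[(35273 − 34225)(18529 − 15625)] = √[1048 × 2904] = 1744.5320
r = -1096 / 1744.5320 ≈ -0.628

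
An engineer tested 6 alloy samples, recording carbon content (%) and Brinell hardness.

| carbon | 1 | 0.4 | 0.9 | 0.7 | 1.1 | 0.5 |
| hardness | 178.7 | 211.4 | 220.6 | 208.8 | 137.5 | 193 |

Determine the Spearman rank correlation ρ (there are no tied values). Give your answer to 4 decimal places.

-0.6000

Rank carbon: 5, 1, 4, 3, 6, 2
Rank hardness: 2, 5, 6, 4, 1, 3
d = rank(carbon) − rank(hardness): 3, -4, -2, -1, 5, -1; Σd² = 56
ρ = 1 − 6Σd² / [n(n²−1)] = 1 − 6×56 / (6×35) = 1 − 336/210 ≈ -0.6000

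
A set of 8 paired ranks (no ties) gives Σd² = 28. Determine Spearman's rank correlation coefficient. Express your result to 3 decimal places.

0.667

ρ = 1 − 6Σd² / [n(n²−1)] = 1 − 6×28 / (8×63)
  = 1 − 168/504 = 1 − 0.3333 ≈ 0.667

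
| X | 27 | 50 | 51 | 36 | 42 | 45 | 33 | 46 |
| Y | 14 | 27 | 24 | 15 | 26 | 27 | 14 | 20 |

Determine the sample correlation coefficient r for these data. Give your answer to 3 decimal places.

n = 8, ΣX = 330, ΣY = 167, ΣX² = 14120, ΣY² = 3727, ΣXY = 7181
nΣXY − ΣXΣY = 57448 − 55110 = 2338
nΣX² − (ΣX)² = 112960 − 108900 = 4060; nΣY² − (ΣY)² = 29816 − 27889 = 1927
r = 2338 / √(4060 × 1927) = 2338 / 2797.0735 ≈ 0.836

0.836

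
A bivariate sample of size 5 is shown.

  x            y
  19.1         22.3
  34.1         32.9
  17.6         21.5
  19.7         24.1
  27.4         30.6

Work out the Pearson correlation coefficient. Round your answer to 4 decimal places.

0.9783

n = 5, Σx = 117.9, Σy = 131.4, Σx² = 2976.23, Σy² = 3559.12, Σxy = 3239.43
nΣxy − ΣxΣy = 16197.15 − 15492.06 = 705.09
nΣx² − (Σx)² = 14881.15 − 13900.41 = 980.74; nΣy² − (Σy)² = 17795.6 − 17265.96 = 529.64
r = 705.09 / √(980.74 × 529.64) = 705.09 / 720.7213 ≈ 0.9783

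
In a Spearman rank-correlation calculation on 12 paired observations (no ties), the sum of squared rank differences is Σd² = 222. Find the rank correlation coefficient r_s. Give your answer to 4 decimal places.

0.2238

ρ = 1 − 6Σd² / [n(n²−1)] = 1 − 6×222 / (12×143)
  = 1 − 1332/1716 = 1 − 0.77622 ≈ 0.2238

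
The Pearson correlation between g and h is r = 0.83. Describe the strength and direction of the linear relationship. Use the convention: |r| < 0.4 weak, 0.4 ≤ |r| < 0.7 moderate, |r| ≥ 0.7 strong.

r = 0.83 > 0 so the relationship is positive.
|r| = 0.83, which falls in the strong range.

strong positive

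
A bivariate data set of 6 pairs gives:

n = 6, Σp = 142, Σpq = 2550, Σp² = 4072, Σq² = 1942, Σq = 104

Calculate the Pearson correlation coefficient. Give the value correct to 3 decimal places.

r = (nΣpq − ΣpΣq) / √[(nΣp² − (Σp)²)(nΣq² − (Σq)²)]
Numerator: 6×2550 − 142×104 = 532
Denominator: √[(24432 − 20164)(11652 − 10816)] = √[4268 × 836] = 1888.9277
r = 532 / 1888.9277 ≈ 0.282

0.282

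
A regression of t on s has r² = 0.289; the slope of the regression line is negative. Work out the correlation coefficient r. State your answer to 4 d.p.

-0.5376

|r| = √0.289 = 0.5376
The association is negative, so r = −0.5376.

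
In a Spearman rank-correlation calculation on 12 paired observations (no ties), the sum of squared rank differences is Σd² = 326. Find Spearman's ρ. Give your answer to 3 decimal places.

-0.140

ρ = 1 − 6Σd² / [n(n²−1)] = 1 − 6×326 / (12×143)
  = 1 − 1956/1716 = 1 − 1.1399 ≈ -0.140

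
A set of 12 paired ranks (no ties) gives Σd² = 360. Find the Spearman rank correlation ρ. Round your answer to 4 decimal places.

-0.2587

ρ = 1 − 6Σd² / [n(n²−1)] = 1 − 6×360 / (12×143)
  = 1 − 2160/1716 = 1 − 1.25874 ≈ -0.2587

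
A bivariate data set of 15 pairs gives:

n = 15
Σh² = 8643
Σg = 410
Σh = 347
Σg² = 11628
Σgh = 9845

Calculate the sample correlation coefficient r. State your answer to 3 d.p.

r = (nΣgh − ΣgΣh) / √[(nΣg² − (Σg)²)(nΣh² − (Σh)²)]
Numerator: 15×9845 − 410×347 = 5405
Denominator: √[(174420 − 168100)(129645 − 120409)] = √[6320 × 9236] = 7640.1257
r = 5405 / 7640.1257 ≈ 0.707

0.707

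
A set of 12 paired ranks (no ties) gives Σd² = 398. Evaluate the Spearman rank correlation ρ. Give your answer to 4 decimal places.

ρ = 1 − 6Σd² / [n(n²−1)] = 1 − 6×398 / (12×143)
  = 1 − 2388/1716 = 1 − 1.39161 ≈ -0.3916

-0.3916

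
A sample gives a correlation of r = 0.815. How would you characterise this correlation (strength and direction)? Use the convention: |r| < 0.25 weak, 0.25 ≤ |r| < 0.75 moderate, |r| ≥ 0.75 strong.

strong positive

r = 0.815 > 0 so the relationship is positive.
|r| = 0.815, which falls in the strong range.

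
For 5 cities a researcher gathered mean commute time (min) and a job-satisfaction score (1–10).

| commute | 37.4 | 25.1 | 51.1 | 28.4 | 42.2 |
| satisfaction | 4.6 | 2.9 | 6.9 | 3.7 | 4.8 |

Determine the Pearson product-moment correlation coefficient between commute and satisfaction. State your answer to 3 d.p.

0.973

n = 5, Σx = 184.2, Σy = 22.9, Σx² = 7227.38, Σy² = 113.91, Σxy = 905.06
nΣxy − ΣxΣy = 4525.3 − 4218.18 = 307.12
nΣx² − (Σx)² = 36136.9 − 33929.64 = 2207.26; nΣy² − (Σy)² = 569.55 − 524.41 = 45.14
r = 307.12 / √(2207.26 × 45.14) = 307.12 / 315.6513 ≈ 0.973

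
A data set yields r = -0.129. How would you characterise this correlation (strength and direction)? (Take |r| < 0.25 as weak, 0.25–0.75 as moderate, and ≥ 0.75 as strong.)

weak negative

r = -0.129 < 0 so the relationship is negative.
|r| = 0.129, which falls in the weak range.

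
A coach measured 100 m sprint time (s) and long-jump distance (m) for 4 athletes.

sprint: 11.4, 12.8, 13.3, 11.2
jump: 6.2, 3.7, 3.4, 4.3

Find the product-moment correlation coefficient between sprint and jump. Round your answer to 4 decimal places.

-0.7335

n = 4, Σx = 48.7, Σy = 17.6, Σx² = 596.13, Σy² = 82.18, Σxy = 211.42
nΣxy − ΣxΣy = 845.68 − 857.12 = -11.44
nΣx² − (Σx)² = 2384.52 − 2371.69 = 12.83; nΣy² − (Σy)² = 328.72 − 309.76 = 18.96
r = -11.44 / √(12.83 × 18.96) = -11.44 / 15.5967 ≈ -0.7335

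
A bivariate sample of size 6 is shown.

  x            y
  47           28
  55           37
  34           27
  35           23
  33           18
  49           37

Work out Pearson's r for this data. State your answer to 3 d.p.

n = 6, Σx = 253, Σy = 170, Σx² = 11105, Σy² = 5104, Σxy = 7481
nΣxy − ΣxΣy = 44886 − 43010 = 1876
nΣx² − (Σx)² = 66630 − 64009 = 2621; nΣy² − (Σy)² = 30624 − 28900 = 1724
r = 1876 / √(2621 × 1724) = 1876 / 2125.7008 ≈ 0.883

0.883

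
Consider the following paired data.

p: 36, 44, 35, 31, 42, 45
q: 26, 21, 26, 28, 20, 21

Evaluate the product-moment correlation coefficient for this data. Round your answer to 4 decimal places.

n = 6, Σp = 233, Σq = 142, Σp² = 9207, Σq² = 3418, Σpq = 5423
nΣpq − ΣpΣq = 32538 − 33086 = -548
nΣp² − (Σp)² = 55242 − 54289 = 953; nΣq² − (Σq)² = 20508 − 20164 = 344
r = -548 / √(953 × 344) = -548 / 572.5662 ≈ -0.9571

-0.9571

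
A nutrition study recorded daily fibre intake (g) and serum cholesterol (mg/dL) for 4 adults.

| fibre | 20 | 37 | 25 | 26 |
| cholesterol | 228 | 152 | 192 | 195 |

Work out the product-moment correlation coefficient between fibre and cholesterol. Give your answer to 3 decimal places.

-0.979

n = 4, Σx = 108, Σy = 767, Σx² = 3070, Σy² = 149977, Σxy = 20054
nΣxy − ΣxΣy = 80216 − 82836 = -2620
nΣx² − (Σx)² = 12280 − 11664 = 616; nΣy² − (Σy)² = 599908 − 588289 = 11619
r = -2620 / √(616 × 11619) = -2620 / 2675.3138 ≈ -0.979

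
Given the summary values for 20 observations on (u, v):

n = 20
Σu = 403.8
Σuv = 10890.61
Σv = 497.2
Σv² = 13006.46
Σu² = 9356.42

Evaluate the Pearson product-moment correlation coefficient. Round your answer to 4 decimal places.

0.9663

r = (nΣuv − ΣuΣv) / √[(nΣu² − (Σu)²)(nΣv² − (Σv)²)]
Numerator: 20×10890.61 − 403.8×497.2 = 17042.84
Denominator: √[(187128.4 − 163054.44)(260129.2 − 247207.84)] = √[24073.96 × 12921.36] = 17637.1286
r = 17042.84 / 17637.1286 ≈ 0.9663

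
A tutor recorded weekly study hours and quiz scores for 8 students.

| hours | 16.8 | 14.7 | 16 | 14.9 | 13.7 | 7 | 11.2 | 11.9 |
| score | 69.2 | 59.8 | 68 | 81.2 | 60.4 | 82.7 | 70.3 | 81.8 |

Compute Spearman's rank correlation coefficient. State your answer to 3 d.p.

Rank hours: 8, 5, 7, 6, 4, 1, 2, 3
Rank score: 4, 1, 3, 6, 2, 8, 5, 7
d = rank(hours) − rank(score): 4, 4, 4, 0, 2, -7, -3, -4; Σd² = 126
ρ = 1 − 6Σd² / [n(n²−1)] = 1 − 6×126 / (8×63) = 1 − 756/504 ≈ -0.500

-0.500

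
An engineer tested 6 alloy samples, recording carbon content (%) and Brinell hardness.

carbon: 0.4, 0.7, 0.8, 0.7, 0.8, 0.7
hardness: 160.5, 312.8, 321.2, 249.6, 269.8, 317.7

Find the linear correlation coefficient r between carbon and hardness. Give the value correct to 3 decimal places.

0.838

n = 6, Σx = 4.1, Σy = 1631.6, Σx² = 2.91, Σy² = 462799.02, Σxy = 1153.07
nΣxy − ΣxΣy = 6918.42 − 6689.56 = 228.86
nΣx² − (Σx)² = 17.46 − 16.81 = 0.65; nΣy² − (Σy)² = 2776794.12 − 2662118.56 = 114675.56
r = 228.86 / √(0.65 × 114675.56) = 228.86 / 273.0185 ≈ 0.838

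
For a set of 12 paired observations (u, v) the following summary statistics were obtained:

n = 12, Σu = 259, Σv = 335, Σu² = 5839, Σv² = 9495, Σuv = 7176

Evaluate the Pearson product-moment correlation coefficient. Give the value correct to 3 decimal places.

-0.289

r = (nΣuv − ΣuΣv) / √[(nΣu² − (Σu)²)(nΣv² − (Σv)²)]
Numerator: 12×7176 − 259×335 = -653
Denominator: √[(70068 − 67081)(113940 − 112225)] = √[2987 × 1715] = 2263.3393
r = -653 / 2263.3393 ≈ -0.289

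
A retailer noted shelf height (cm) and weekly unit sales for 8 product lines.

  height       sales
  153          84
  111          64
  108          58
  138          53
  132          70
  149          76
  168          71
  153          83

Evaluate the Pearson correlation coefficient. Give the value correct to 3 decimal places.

0.620

n = 8, Σx = 1112, Σy = 559, Σx² = 157696, Σy² = 39931, Σxy = 78725
nΣxy − ΣxΣy = 629800 − 621608 = 8192
nΣx² − (Σx)² = 1261568 − 1236544 = 25024; nΣy² − (Σy)² = 319448 − 312481 = 6967
r = 8192 / √(25024 × 6967) = 8192 / 13203.8709 ≈ 0.620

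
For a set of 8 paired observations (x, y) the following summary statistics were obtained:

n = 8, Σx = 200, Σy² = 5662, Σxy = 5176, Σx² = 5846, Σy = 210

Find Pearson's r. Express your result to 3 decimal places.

r = (nΣxy − ΣxΣy) / √[(nΣx² − (Σx)²)(nΣy² − (Σy)²)]
Numerator: 8×5176 − 200×210 = -592
Denominator: √[(46768 − 40000)(45296 − 44100)] = √[6768 × 1196] = 2845.0884
r = -592 / 2845.0884 ≈ -0.208

-0.208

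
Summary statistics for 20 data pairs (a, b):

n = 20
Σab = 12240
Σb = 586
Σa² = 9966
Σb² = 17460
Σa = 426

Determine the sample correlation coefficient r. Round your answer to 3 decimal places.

-0.475

r = (nΣab − ΣaΣb) / √[(nΣa² − (Σa)²)(nΣb² − (Σb)²)]
Numerator: 20×12240 − 426×586 = -4836
Denominator: √[(199320 − 181476)(349200 − 343396)] = √[17844 × 5804] = 10176.7665
r = -4836 / 10176.7665 ≈ -0.475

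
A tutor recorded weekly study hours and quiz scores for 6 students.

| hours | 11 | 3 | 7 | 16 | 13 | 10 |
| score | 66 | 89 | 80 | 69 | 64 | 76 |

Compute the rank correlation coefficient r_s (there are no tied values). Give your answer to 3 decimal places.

-0.829

Rank hours: 4, 1, 2, 6, 5, 3
Rank score: 2, 6, 5, 3, 1, 4
d = rank(hours) − rank(score): 2, -5, -3, 3, 4, -1; Σd² = 64
ρ = 1 − 6Σd² / [n(n²−1)] = 1 − 6×64 / (6×35) = 1 − 384/210 ≈ -0.829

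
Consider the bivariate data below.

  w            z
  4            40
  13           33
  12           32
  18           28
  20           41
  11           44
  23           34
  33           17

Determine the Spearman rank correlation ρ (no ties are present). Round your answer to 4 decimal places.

Rank w: 1, 4, 3, 5, 6, 2, 7, 8
Rank z: 6, 4, 3, 2, 7, 8, 5, 1
d = rank(w) − rank(z): -5, 0, 0, 3, -1, -6, 2, 7; Σd² = 124
ρ = 1 − 6Σd² / [n(n²−1)] = 1 − 6×124 / (8×63) = 1 − 744/504 ≈ -0.4762

-0.4762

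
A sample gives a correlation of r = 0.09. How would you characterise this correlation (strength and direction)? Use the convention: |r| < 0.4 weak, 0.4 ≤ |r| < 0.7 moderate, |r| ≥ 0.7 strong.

r = 0.09 > 0 so the relationship is positive.
|r| = 0.09, which falls in the weak range.

weak positive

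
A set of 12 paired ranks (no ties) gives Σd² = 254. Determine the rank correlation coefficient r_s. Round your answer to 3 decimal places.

ρ = 1 − 6Σd² / [n(n²−1)] = 1 − 6×254 / (12×143)
  = 1 − 1524/1716 = 1 − 0.8881 ≈ 0.112

0.112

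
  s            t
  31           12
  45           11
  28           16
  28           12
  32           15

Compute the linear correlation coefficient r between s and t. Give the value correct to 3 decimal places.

n = 5, Σs = 164, Σt = 66, Σs² = 5578, Σt² = 890, Σst = 2131
nΣst − ΣsΣt = 10655 − 10824 = -169
nΣs² − (Σs)² = 27890 − 26896 = 994; nΣt² − (Σt)² = 4450 − 4356 = 94
r = -169 / √(994 × 94) = -169 / 305.6730 ≈ -0.553

-0.553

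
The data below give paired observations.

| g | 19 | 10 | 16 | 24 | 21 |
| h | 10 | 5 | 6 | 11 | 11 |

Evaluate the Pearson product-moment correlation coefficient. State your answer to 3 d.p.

0.927

n = 5, Σg = 90, Σh = 43, Σg² = 1734, Σh² = 403, Σgh = 831
nΣgh − ΣgΣh = 4155 − 3870 = 285
nΣg² − (Σg)² = 8670 − 8100 = 570; nΣh² − (Σh)² = 2015 − 1849 = 166
r = 285 / √(570 × 166) = 285 / 307.6036 ≈ 0.927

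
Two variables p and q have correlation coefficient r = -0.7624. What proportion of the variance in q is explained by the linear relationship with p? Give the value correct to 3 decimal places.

0.581

r² = (-0.7624)² = 0.581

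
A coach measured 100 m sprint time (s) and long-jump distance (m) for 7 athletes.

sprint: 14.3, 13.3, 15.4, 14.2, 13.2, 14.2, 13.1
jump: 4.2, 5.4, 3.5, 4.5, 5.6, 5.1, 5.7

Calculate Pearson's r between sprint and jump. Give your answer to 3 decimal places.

n = 7, Σx = 97.7, Σy = 34, Σx² = 1367.67, Σy² = 169.16, Σxy = 470.69
nΣxy − ΣxΣy = 3294.83 − 3321.8 = -26.97
nΣx² − (Σx)² = 9573.69 − 9545.29 = 28.4; nΣy² − (Σy)² = 1184.12 − 1156 = 28.12
r = -26.97 / √(28.4 × 28.12) = -26.97 / 28.2597 ≈ -0.954

-0.954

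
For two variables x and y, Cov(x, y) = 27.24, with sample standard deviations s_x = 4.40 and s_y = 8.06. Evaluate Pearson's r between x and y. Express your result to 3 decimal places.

0.768

r = Cov(x,y) / (s_x · s_y) = 27.24 / (4.40 × 8.06)
  = 27.24 / 35.4640 ≈ 0.768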